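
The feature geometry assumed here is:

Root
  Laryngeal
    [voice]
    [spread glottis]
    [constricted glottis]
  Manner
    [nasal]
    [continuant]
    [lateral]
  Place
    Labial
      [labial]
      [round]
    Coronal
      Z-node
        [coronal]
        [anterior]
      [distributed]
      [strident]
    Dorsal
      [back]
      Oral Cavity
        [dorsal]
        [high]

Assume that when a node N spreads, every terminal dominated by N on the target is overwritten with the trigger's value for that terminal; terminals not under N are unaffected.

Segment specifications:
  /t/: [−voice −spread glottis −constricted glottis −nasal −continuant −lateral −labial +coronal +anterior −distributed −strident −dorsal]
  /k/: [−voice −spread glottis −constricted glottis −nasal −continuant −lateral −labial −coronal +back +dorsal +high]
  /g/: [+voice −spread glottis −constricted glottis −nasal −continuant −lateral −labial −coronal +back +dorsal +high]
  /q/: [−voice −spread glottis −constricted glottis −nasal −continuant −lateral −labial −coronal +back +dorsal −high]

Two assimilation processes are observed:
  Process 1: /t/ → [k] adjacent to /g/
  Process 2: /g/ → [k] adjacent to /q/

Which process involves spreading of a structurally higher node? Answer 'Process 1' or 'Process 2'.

Process 1 alters [coronal], [anterior], [distributed], [strident], [dorsal], [high], [back]; the lowest common ancestor is Place (depth 1 from Root).
In Process 2, [voice] changes, so the minimal spreading node is [voice] at depth 2.
Place (depth 1) sits above [voice] (depth 2), making Process 1 the one with the higher spreading node.

Process 1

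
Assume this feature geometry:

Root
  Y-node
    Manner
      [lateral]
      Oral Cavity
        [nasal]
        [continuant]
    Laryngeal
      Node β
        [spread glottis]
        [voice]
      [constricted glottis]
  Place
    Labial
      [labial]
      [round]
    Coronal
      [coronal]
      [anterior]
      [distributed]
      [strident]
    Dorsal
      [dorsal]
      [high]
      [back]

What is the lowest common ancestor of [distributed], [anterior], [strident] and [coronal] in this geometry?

[distributed] lies under Coronal (below Place).
[anterior] lies under Coronal (below Place).
[strident]: Root / Place / Coronal / [strident].
[coronal] lies under Coronal (below Place).
Coronal is the lowest common ancestor — every listed feature sits under it, and no single subconstituent of Coronal covers them all.

Coronal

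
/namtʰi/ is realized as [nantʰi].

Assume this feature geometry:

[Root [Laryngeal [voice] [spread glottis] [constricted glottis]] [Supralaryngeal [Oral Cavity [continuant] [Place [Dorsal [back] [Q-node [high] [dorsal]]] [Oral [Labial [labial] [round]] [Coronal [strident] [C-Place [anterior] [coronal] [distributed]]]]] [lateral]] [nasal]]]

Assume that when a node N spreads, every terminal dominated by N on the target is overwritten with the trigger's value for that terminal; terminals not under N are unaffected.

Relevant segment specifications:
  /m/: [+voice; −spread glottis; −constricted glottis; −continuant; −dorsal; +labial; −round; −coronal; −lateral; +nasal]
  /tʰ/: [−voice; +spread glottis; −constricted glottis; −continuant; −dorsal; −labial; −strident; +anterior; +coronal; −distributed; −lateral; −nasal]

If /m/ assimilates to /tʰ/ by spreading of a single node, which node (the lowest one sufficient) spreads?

Feature comparison: [labial], [round], [coronal], [anterior], [distributed], [strident] differ between /m/ and [n]; the remaining terminals match.
In this geometry the lowest node dominating all of them is Oral: every daughter of Oral dominates only a proper subset, so no lower node suffices.
If Oral spreads, every terminal under it takes /tʰ/'s value, producing [n] as observed.
[spread glottis], [voice] stay as in /m/ although /tʰ/ differs there, so no node dominating them spread; among the remaining candidates Oral is the lowest that derives the output.

Oral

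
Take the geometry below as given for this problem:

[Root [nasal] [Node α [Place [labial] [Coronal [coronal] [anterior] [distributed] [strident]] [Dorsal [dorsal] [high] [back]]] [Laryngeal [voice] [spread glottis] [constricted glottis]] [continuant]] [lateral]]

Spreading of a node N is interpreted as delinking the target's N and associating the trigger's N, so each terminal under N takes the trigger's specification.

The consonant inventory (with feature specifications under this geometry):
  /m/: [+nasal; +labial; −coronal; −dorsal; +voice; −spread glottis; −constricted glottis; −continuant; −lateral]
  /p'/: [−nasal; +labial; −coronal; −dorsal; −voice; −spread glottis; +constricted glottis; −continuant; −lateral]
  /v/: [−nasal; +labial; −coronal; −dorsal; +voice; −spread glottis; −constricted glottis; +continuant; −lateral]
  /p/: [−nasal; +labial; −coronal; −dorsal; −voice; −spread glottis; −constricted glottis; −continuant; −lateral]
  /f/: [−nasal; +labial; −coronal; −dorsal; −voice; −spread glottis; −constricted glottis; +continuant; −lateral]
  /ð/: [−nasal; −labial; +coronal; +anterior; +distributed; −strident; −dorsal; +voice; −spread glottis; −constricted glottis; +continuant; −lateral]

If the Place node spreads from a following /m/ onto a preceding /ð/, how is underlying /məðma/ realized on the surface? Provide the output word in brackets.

[məvma]

The Place node dominates the terminals [labial], [coronal], [anterior], [distributed], [strident], [dorsal], [high], [back].
The target acquires /m/'s values for everything under Place — [+labial], [−coronal], [−dorsal] — while keeping its own [nasal], [voice], [spread glottis], ….
The resulting bundle matches /v/ in the inventory; substituting it for /ð/ gives [məvma].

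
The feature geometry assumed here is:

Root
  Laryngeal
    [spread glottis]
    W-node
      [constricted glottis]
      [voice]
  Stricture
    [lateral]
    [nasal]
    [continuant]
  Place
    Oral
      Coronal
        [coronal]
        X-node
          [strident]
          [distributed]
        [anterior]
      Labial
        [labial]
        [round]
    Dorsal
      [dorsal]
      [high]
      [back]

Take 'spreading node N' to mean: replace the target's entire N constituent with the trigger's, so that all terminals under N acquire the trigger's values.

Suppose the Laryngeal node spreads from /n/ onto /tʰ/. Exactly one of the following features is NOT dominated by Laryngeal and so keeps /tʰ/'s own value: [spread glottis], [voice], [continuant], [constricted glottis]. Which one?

[continuant]

Under this geometry, Laryngeal contains [spread glottis], [constricted glottis], [voice].
[spread glottis], [constricted glottis], [voice] all lie under Laryngeal, so they are overwritten when Laryngeal spreads.
[continuant] attaches under Stricture, not under Laryngeal, so /tʰ/ retains its own value for [continuant].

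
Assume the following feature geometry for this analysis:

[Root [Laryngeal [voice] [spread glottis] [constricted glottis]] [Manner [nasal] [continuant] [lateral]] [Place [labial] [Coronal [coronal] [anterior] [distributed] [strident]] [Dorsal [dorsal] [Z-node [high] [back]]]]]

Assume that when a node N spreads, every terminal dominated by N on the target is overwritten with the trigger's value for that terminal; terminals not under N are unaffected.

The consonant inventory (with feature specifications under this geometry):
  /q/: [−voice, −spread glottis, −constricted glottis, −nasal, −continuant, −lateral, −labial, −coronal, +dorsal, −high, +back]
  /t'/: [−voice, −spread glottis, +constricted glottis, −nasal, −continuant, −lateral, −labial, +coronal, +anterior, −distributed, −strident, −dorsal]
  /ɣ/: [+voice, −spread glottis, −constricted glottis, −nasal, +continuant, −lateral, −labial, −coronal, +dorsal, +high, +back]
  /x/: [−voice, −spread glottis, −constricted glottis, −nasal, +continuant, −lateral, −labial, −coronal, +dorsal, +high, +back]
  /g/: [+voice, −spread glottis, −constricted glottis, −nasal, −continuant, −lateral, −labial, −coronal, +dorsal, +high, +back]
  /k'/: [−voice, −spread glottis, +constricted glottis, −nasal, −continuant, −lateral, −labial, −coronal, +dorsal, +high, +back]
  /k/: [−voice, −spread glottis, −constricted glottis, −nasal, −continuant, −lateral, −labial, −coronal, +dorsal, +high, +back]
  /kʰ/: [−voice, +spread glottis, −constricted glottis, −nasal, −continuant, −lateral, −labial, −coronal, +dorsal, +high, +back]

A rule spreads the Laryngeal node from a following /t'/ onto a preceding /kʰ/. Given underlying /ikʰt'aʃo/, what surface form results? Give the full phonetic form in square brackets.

Terminals under Laryngeal in this geometry: [voice], [spread glottis], [constricted glottis].
Spreading Laryngeal from /t'/ onto /kʰ/ replaces those values with /t'/'s: [−voice], [−spread glottis], [+constricted glottis]. Features outside Laryngeal ([nasal], [continuant], [lateral], …) stay as in /kʰ/.
This feature bundle is that of [k'], so /ikʰt'aʃo/ surfaces as [ik't'aʃo].

[ik't'aʃo]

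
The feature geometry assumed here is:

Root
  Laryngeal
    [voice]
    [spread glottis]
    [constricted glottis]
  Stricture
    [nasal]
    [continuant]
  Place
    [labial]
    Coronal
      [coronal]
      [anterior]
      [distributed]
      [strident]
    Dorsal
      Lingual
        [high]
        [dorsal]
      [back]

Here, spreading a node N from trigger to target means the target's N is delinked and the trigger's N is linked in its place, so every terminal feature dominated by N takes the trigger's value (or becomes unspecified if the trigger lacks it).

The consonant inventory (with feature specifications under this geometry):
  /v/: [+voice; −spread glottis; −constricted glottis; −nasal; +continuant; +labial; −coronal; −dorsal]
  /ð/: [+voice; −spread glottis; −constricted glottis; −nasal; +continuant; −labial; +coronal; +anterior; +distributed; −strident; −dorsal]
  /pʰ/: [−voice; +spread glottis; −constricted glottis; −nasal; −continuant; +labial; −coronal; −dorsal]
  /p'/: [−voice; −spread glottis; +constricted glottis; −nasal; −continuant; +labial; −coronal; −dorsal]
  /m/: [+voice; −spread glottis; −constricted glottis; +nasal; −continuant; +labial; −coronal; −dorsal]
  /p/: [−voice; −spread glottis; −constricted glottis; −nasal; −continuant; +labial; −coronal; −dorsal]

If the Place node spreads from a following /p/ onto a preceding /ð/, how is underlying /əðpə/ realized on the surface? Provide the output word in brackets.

Place immediately or transitively dominates [labial], [coronal], [anterior], [distributed], [strident], [high], [dorsal], [back].
The target acquires /p/'s values for everything under Place — [+labial], [−coronal], [−dorsal] — while keeping its own [voice], [spread glottis], [constricted glottis], ….
This feature bundle is that of [v], so /əðpə/ surfaces as [əvpə].

[əvpə]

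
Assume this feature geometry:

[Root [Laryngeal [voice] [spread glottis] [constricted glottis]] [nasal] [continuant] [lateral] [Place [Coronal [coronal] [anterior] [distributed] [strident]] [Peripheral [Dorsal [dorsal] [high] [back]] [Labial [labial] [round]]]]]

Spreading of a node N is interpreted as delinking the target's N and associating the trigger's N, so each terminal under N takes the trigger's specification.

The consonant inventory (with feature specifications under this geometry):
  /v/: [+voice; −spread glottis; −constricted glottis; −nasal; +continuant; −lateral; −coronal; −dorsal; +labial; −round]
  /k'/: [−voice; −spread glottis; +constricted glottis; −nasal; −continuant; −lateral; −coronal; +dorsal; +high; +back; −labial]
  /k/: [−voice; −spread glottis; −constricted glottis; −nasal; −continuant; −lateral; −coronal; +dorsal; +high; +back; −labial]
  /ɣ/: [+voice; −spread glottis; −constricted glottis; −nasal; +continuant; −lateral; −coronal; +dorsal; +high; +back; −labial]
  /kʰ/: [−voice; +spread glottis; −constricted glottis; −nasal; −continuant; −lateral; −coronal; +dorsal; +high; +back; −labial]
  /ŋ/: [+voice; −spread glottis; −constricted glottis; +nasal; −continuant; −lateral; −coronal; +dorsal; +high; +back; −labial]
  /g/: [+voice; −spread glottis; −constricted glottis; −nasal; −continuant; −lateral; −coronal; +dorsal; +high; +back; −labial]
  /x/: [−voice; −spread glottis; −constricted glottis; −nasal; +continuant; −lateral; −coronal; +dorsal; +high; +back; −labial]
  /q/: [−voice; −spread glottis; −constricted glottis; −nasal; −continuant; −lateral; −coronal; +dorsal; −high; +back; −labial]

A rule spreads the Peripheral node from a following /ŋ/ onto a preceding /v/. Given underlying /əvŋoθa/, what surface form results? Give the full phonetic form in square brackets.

Peripheral immediately or transitively dominates [dorsal], [high], [back], [labial], [round].
Spreading Peripheral from /ŋ/ onto /v/ replaces those values with /ŋ/'s: [+dorsal], [+high], [+back], [−labial]. Features outside Peripheral ([voice], [spread glottis], [constricted glottis], …) stay as in /v/.
Among the inventory, only /ɣ/ has exactly this specification, giving the surface form [əɣŋoθa].

[əɣŋoθa]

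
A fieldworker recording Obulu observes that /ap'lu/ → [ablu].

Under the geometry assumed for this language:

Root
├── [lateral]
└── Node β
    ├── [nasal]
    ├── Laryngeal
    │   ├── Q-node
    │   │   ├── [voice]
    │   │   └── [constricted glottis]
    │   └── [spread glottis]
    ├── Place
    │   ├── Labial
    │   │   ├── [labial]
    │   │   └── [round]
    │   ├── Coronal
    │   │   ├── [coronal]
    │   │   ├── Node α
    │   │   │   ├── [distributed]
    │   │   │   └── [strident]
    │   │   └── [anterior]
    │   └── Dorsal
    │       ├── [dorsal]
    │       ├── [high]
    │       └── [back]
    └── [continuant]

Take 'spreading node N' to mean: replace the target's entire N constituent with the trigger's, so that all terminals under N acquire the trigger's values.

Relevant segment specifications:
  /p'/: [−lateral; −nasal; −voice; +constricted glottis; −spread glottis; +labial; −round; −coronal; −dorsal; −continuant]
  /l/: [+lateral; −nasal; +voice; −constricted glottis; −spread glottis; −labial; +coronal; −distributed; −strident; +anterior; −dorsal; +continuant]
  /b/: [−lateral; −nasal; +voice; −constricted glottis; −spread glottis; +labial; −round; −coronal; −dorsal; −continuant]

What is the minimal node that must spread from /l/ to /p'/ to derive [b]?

Q-node

Comparing /p'/ with its surface form [b], the features that change are [voice], [constricted glottis].
The smallest constituent containing every changed terminal is Q-node — each of its daughters lacks at least one of the affected features.
If Q-node spreads, every terminal under it takes /l/'s value, producing [b] as observed.
[continuant], [labial] stay as in /p'/ although /l/ differs there, so no node dominating them spread; among the remaining candidates Q-node is the lowest that derives the output.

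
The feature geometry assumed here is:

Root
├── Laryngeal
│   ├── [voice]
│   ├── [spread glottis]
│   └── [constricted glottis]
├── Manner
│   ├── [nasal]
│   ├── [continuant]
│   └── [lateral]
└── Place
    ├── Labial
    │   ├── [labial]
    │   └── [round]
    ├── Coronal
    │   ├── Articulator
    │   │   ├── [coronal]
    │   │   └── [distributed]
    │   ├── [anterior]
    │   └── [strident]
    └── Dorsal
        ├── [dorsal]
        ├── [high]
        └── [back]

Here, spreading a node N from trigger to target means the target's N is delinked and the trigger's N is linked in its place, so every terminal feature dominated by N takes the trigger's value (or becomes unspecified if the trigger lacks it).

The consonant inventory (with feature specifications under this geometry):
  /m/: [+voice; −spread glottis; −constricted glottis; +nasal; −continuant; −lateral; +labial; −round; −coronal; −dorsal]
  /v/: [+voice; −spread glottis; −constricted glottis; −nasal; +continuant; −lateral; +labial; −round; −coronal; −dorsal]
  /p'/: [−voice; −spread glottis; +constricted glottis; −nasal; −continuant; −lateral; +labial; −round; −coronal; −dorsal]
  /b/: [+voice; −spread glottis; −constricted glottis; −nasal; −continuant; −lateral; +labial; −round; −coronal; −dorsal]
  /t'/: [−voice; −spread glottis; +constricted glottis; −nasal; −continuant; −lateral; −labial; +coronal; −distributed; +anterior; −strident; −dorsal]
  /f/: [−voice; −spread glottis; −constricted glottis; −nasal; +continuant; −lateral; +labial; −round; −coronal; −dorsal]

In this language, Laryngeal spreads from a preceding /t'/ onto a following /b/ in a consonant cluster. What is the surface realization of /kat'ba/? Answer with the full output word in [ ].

[kat'p'a]

Terminals under Laryngeal in this geometry: [voice], [spread glottis], [constricted glottis].
Spreading Laryngeal from /t'/ onto /b/ replaces those values with /t'/'s: [−voice], [−spread glottis], [+constricted glottis]. Features outside Laryngeal ([nasal], [continuant], [lateral], …) stay as in /b/.
Among the inventory, only /p'/ has exactly this specification, giving the surface form [kat'p'a].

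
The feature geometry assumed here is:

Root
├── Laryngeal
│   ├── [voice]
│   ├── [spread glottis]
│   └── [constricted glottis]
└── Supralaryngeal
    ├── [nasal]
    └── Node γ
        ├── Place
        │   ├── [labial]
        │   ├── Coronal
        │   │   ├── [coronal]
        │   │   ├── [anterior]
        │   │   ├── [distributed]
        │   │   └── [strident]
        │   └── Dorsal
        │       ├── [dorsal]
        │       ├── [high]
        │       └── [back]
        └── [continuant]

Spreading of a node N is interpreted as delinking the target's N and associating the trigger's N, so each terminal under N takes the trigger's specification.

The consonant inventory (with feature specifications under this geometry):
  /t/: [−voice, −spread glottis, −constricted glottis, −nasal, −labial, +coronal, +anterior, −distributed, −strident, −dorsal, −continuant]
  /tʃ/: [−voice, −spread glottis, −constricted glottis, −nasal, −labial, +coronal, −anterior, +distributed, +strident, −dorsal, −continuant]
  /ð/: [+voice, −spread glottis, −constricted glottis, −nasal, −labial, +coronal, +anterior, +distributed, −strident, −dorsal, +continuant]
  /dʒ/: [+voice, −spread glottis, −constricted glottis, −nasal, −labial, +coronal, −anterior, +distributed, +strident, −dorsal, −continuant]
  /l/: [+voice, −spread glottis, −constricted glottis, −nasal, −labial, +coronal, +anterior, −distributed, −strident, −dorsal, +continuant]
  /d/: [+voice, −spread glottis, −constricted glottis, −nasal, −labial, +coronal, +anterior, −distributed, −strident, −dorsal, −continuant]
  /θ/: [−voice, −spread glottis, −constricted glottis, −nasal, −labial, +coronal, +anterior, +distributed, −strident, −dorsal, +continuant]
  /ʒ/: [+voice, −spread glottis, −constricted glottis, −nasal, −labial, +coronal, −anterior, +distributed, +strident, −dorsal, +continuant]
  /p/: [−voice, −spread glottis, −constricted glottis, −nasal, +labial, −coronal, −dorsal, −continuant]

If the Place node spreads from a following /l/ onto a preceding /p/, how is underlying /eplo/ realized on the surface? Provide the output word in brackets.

The Place node dominates the terminals [labial], [coronal], [anterior], [distributed], [strident], [dorsal], [high], [back].
The target acquires /l/'s values for everything under Place — [−labial], [+coronal], [+anterior], [−distributed], [−strident], [−dorsal] — while keeping its own [voice], [spread glottis], [constricted glottis], ….
This feature bundle is that of [t], so /eplo/ surfaces as [etlo].

[etlo]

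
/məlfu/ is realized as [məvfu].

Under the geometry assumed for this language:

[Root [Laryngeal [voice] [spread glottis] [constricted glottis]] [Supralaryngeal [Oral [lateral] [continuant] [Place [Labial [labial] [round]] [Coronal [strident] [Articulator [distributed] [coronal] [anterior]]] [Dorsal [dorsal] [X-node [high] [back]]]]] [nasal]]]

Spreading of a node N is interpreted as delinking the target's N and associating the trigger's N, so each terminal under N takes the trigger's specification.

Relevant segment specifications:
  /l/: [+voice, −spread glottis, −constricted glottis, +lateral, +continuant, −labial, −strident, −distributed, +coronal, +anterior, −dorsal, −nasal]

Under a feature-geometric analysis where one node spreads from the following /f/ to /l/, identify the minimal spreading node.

Oral

Comparing /l/ with its surface form [v], the features that change are [lateral], [labial], [round], [coronal], [anterior], [distributed], [strident].
The smallest constituent containing every changed terminal is Oral — each of its daughters lacks at least one of the affected features.
Spreading Oral from /f/ overwrites each of those terminals with /f/'s values, yielding exactly [v].
[voice], a feature on which the two segments disagree outside Oral, is unchanged — nothing dominating it spread, and Oral is the minimal sufficient constituent.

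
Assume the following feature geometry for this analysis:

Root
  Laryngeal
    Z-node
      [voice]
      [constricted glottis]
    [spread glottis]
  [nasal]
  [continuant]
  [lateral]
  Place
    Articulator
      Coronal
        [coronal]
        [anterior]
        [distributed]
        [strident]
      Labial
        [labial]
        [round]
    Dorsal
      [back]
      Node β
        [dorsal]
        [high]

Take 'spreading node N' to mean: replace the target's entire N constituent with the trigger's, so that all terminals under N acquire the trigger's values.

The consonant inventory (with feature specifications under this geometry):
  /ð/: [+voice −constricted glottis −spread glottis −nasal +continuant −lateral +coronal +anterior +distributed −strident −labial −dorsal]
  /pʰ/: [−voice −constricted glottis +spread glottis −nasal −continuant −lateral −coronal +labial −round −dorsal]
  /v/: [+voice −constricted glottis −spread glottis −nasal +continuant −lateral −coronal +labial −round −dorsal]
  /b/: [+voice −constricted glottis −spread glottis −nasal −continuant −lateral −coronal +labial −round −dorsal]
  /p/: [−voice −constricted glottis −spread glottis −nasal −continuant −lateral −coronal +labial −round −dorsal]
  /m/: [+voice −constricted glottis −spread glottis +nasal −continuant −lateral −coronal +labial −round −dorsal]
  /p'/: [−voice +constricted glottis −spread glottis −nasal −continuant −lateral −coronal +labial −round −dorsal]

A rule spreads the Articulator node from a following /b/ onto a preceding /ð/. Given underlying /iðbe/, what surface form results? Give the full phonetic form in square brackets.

[ivbe]

The Articulator node dominates the terminals [coronal], [anterior], [distributed], [strident], [labial], [round].
After delinking /ð/'s Articulator and linking /b/'s, the affected terminals become [−coronal], [+labial], [−round]; [voice], [constricted glottis], [spread glottis], … (outside Articulator) are retained from /ð/.
This feature bundle is that of [v], so /iðbe/ surfaces as [ivbe].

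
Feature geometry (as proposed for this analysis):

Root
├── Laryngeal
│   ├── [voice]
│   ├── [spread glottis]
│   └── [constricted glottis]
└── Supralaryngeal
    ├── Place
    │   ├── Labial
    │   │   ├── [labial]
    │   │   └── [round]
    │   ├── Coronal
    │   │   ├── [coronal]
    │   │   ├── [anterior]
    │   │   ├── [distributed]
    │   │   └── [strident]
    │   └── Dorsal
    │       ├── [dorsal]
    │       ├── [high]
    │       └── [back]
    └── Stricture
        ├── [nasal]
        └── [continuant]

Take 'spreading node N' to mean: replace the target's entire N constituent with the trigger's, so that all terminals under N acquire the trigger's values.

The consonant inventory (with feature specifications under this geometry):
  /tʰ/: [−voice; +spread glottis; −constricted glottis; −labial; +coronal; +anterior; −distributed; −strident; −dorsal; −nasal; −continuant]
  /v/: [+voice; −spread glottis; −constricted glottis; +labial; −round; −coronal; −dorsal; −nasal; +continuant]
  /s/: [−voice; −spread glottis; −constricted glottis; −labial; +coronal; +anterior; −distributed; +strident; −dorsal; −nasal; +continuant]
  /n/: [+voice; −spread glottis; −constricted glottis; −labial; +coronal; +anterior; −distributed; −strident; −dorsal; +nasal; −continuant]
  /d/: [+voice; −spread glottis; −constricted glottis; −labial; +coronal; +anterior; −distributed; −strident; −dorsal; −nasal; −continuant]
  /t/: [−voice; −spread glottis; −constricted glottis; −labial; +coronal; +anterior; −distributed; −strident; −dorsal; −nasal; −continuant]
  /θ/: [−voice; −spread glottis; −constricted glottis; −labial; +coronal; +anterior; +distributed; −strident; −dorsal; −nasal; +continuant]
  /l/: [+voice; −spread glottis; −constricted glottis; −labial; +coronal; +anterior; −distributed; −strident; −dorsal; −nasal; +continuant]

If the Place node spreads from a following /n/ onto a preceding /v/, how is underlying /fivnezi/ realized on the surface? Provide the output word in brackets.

[filnezi]

The Place node dominates the terminals [labial], [round], [coronal], [anterior], [distributed], [strident], [dorsal], [high], [back].
The target acquires /n/'s values for everything under Place — [−labial], [+coronal], [+anterior], [−distributed], [−strident], [−dorsal] — while keeping its own [voice], [spread glottis], [constricted glottis], ….
The resulting bundle matches /l/ in the inventory; substituting it for /v/ gives [filnezi].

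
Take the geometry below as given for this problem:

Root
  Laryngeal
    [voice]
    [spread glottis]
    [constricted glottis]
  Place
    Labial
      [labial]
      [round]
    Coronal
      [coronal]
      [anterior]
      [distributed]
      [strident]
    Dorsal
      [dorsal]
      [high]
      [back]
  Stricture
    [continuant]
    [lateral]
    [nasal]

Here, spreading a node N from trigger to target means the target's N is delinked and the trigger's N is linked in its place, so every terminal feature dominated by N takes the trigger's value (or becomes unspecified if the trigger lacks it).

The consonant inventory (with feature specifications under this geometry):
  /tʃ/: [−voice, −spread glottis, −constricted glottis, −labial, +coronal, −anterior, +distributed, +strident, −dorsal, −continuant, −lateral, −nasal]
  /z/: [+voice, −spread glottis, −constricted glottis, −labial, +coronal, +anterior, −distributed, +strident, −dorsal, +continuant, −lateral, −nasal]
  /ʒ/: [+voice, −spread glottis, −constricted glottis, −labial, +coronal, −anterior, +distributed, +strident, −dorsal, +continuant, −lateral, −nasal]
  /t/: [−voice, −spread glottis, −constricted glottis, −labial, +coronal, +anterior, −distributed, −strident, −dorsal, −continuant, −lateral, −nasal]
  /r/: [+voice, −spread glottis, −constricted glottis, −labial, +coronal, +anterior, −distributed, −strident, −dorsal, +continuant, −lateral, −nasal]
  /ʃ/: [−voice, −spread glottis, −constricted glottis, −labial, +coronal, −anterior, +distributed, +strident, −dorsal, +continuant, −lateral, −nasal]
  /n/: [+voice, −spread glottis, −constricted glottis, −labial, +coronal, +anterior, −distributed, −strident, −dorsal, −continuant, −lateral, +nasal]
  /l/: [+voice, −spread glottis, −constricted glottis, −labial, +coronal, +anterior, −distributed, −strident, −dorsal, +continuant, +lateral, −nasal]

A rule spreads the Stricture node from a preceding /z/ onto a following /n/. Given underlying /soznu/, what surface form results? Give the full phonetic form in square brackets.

[sozru]

The Stricture node dominates the terminals [continuant], [lateral], [nasal].
The target acquires /z/'s values for everything under Stricture — [+continuant], [−lateral], [−nasal] — while keeping its own [voice], [spread glottis], [constricted glottis], ….
Among the inventory, only /r/ has exactly this specification, giving the surface form [sozru].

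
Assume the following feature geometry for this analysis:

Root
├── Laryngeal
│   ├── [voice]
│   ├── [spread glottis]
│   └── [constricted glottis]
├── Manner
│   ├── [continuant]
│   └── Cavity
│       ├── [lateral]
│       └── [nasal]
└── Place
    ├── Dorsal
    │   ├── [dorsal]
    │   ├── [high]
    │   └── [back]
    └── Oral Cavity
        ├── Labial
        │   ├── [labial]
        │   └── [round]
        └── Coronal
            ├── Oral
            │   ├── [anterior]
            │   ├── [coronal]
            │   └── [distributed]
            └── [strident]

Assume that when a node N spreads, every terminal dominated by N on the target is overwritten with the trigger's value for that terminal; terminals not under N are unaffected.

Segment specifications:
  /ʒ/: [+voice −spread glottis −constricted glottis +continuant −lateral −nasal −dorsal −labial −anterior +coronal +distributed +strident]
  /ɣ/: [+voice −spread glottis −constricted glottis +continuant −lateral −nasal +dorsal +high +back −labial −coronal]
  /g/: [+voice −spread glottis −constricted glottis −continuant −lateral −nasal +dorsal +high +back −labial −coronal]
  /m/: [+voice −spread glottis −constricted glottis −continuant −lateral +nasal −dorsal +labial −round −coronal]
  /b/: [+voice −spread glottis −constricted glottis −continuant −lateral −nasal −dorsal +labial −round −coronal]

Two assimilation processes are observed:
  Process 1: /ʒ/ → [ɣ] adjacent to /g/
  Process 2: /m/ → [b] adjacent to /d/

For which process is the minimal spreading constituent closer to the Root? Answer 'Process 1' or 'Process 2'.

Process 1

Process 1: the features that change are [coronal], [anterior], [distributed], [strident], [dorsal], [high], [back]; the minimal node is Place (depth 1).
In Process 2, [nasal] changes, so the minimal spreading node is [nasal] at depth 3.
Depth 1 < depth 3; Process 1 involves the structurally higher constituent Place.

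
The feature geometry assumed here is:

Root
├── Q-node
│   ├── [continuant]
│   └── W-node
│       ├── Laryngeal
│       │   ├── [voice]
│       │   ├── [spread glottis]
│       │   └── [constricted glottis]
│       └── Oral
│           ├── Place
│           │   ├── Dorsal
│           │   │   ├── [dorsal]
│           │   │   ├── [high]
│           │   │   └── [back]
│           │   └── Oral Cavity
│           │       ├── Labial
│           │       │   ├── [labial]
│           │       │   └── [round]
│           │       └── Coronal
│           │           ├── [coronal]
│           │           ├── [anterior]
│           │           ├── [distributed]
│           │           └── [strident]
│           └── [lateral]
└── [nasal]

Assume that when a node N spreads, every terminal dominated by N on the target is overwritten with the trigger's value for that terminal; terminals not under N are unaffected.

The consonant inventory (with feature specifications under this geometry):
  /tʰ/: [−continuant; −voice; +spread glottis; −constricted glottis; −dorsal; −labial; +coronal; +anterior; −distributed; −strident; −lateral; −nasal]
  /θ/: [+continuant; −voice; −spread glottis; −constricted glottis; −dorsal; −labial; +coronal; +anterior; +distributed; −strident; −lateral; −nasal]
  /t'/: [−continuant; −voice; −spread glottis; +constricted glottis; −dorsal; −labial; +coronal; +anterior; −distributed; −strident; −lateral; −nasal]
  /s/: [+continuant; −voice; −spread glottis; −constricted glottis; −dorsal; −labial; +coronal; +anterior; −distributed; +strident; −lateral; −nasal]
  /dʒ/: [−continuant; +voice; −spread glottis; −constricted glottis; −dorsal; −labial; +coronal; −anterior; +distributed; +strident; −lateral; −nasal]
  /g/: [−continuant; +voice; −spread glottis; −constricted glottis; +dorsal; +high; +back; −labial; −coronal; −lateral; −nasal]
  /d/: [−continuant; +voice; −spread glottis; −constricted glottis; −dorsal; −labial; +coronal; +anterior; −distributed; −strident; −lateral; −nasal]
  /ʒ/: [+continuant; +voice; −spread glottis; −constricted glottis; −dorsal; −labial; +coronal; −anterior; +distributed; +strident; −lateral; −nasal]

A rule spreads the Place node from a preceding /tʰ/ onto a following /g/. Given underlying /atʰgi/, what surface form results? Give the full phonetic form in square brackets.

[atʰdi]

Place immediately or transitively dominates [dorsal], [high], [back], [labial], [round], [coronal], [anterior], [distributed], [strident].
After delinking /g/'s Place and linking /tʰ/'s, the affected terminals become [−dorsal], [−labial], [+coronal], [+anterior], [−distributed], [−strident]; [continuant], [voice], [spread glottis], … (outside Place) are retained from /g/.
This feature bundle is that of [d], so /atʰgi/ surfaces as [atʰdi].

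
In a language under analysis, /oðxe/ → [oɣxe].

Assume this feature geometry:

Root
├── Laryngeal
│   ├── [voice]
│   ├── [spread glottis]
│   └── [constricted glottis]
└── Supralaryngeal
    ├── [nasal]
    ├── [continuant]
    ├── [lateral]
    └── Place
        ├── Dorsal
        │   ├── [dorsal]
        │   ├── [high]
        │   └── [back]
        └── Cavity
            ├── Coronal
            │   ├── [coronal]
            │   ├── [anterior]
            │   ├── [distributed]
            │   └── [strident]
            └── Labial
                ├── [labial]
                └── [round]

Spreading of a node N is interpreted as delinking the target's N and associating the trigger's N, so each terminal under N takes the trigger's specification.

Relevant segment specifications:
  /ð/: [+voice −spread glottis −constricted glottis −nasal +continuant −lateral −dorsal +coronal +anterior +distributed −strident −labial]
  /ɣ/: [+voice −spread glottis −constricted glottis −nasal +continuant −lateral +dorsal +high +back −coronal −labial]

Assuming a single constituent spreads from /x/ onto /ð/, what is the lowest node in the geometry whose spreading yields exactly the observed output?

Place

Feature comparison: [coronal], [anterior], [distributed], [strident], [dorsal], [high], [back] differ between /ð/ and [ɣ]; the remaining terminals match.
In this geometry the lowest node dominating all of them is Place: every daughter of Place dominates only a proper subset, so no lower node suffices.
Spreading Place from /x/ overwrites each of those terminals with /x/'s values, yielding exactly [ɣ].
[voice] stays as in /ð/ although /x/ differs there, so no node dominating it spread; among the remaining candidates Place is the lowest that derives the output.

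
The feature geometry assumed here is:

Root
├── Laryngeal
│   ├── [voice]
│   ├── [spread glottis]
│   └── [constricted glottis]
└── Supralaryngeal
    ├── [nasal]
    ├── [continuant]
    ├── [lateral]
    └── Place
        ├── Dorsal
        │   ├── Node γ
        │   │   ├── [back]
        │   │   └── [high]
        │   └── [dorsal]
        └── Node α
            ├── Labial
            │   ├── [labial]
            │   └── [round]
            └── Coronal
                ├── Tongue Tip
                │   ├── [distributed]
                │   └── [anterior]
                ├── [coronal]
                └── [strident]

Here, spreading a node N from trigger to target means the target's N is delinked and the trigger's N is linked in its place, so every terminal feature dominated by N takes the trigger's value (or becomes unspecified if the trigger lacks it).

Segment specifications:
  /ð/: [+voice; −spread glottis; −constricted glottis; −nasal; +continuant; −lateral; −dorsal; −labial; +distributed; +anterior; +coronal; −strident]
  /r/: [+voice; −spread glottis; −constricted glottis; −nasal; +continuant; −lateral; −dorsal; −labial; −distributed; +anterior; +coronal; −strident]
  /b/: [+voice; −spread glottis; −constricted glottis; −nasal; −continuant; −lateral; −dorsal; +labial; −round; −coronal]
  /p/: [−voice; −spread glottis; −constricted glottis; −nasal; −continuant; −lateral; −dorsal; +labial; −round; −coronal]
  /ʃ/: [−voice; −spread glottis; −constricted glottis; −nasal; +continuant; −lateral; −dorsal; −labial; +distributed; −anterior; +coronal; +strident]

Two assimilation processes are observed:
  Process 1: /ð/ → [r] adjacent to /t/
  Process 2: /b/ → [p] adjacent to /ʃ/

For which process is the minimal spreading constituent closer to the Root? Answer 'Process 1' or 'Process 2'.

Process 1 alters [distributed]; the lowest dominating node is [distributed] (depth 6 from Root).
In Process 2, [voice] changes, so the minimal spreading node is [voice] at depth 2.
Depth 2 < depth 6; Process 2 involves the structurally higher constituent [voice].

Process 2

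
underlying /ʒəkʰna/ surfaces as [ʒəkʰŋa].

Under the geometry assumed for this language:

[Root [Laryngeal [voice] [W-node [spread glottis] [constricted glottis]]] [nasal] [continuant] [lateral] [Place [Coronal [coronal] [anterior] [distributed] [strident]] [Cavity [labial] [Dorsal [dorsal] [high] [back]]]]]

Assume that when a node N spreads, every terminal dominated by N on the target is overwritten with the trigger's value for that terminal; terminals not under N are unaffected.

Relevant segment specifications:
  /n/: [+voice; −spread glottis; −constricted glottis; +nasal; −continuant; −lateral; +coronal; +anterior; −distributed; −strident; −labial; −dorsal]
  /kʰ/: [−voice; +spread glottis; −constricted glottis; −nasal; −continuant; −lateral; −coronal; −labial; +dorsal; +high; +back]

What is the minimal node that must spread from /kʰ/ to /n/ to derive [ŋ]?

/n/ and [ŋ] differ in [coronal], [anterior], [distributed], [strident], [dorsal], [high], [back]; every other specified feature is identical.
These terminals are all dominated by Place, and no proper subconstituent of Place covers them all; Place is their lowest common ancestor.
If Place spreads, every terminal under it takes /kʰ/'s value, producing [ŋ] as observed.
Since [nasal], [spread glottis] are preserved even though /kʰ/ disagrees there, no node above Place spread.

Place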